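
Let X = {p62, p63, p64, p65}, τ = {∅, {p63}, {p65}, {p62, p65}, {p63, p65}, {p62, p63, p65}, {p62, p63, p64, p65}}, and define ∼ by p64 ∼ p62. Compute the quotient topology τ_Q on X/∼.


X/∼ = {[p62=p64], [p63], [p65]}; |τ_Q| = 5.

Equivalence classes: [p62=p64], [p63], [p65].
Quotient map π: X → X/∼ sends p62 ↦ [p62=p64], p63 ↦ [p63], p64 ↦ [p62=p64], p65 ↦ [p65].
For each subset V ⊆ X/∼, compute π^{-1}(V) ⊆ X and check whether π^{-1}(V) ∈ τ. V is open in τ_Q iff π^{-1}(V) ∈ τ.
  V = {}: π^{-1}(V) = ∅ ∈ τ ✓.
  V = {[p62=p64]}: π^{-1}(V) = {p62, p64} ∉ τ ✗.
  V = {[p63]}: π^{-1}(V) = {p63} ∈ τ ✓.
  V = {[p62=p64], [p63]}: π^{-1}(V) = {p62, p63, p64} ∉ τ ✗.
  V = {[p65]}: π^{-1}(V) = {p65} ∈ τ ✓.
  V = {[p62=p64], [p65]}: π^{-1}(V) = {p62, p64, p65} ∉ τ ✗.
  V = {[p63], [p65]}: π^{-1}(V) = {p63, p65} ∈ τ ✓.
  V = {[p62=p64], [p63], [p65]}: π^{-1}(V) = {p62, p63, p64, p65} ∈ τ ✓.
Open sets in the quotient: τ_Q = {{}, {[p63]}, {[p65]}, {[p63], [p65]}, {[p62=p64], [p63], [p65]}} (5 elements).


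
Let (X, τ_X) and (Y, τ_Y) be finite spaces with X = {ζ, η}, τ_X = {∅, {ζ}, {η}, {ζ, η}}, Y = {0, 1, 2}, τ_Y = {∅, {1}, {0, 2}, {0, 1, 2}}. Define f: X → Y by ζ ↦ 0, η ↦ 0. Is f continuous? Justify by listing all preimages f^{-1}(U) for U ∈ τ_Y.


f IS continuous.

Compute f^{-1}(U) for each U ∈ τ_Y:
  U = ∅: f^{-1}(U) = ∅ ∈ τ_X ✓.
  U = {1}: f^{-1}(U) = ∅ ∈ τ_X ✓.
  U = {0, 2}: f^{-1}(U) = {ζ, η} ∈ τ_X ✓.
  U = {0, 1, 2}: f^{-1}(U) = {ζ, η} ∈ τ_X ✓.
Every preimage lies in τ_X, so f IS continuous.


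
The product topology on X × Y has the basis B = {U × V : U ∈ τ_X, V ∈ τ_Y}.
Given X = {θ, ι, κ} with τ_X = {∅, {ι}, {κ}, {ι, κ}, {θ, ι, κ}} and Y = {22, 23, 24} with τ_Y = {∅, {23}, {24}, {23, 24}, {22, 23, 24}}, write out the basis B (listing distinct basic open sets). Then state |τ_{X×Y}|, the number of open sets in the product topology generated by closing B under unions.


Basis B = {∅ × ∅, {ι} × {23}, {ι} × {24}, {κ} × {23}, {κ} × {24}, {ι} × {23, 24}, {ι, κ} × {23}, {ι, κ} × {24}, {κ} × {23, 24}, {θ, ι, κ} × {23}, {θ, ι, κ} × {24}, {ι} × {22, 23, 24}, {κ} × {22, 23, 24}, {ι, κ} × {23, 24}, {θ, ι, κ} × {23, 24}, {ι, κ} × {22, 23, 24}, {θ, ι, κ} × {22, 23, 24}}; |τ_{X×Y}| = 48.

Enumerate products U × V with U ∈ τ_X, V ∈ τ_Y (deduplicated):
  ∅ × ∅ = {} (∅)
  {ι} × {23} = {(ι,23)}
  {ι} × {24} = {(ι,24)}
  {κ} × {23} = {(κ,23)}
  {κ} × {24} = {(κ,24)}
  {ι} × {23, 24} = {(ι,23), (ι,24)}
  {ι, κ} × {23} = {(ι,23), (κ,23)}
  {ι, κ} × {24} = {(ι,24), (κ,24)}
  {κ} × {23, 24} = {(κ,23), (κ,24)}
  {θ, ι, κ} × {23} = {(θ,23), (ι,23), (κ,23)}
  {θ, ι, κ} × {24} = {(θ,24), (ι,24), (κ,24)}
  {ι} × {22, 23, 24} = {(ι,22), (ι,23), (ι,24)}
  {κ} × {22, 23, 24} = {(κ,22), (κ,23), (κ,24)}
  {ι, κ} × {23, 24} = {(ι,23), (ι,24), (κ,23), (κ,24)}
  {θ, ι, κ} × {23, 24} = {(θ,23), (θ,24), (ι,23), (ι,24), (κ,23), (κ,24)}
  {ι, κ} × {22, 23, 24} = {(ι,22), (ι,23), (ι,24), (κ,22), (κ,23), (κ,24)}
  {θ, ι, κ} × {22, 23, 24} = {(θ,22), (θ,23), (θ,24), (ι,22), (ι,23), (ι,24), (κ,22), (κ,23), (κ,24)}
These 17 distinct sets form the basis B.
Close under arbitrary unions to get τ_{X×Y}; counting gives |τ_{X×Y}| = 48.


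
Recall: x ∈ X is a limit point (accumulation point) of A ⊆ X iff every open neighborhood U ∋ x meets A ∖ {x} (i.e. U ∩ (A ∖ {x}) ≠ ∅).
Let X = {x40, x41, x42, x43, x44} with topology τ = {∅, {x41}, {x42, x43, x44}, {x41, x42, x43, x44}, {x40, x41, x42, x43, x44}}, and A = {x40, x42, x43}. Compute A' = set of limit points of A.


A' = {x40, x42, x43, x44}

For each x ∈ X, list the open sets U ∈ τ with x ∈ U, then check whether U ∩ (A ∖ {x}) ≠ ∅ for every such U.
  x = x40: opens ∋ x are {x40, x41, x42, x43, x44}; each meets A ∖ {x40}, so x IS a limit point.
  x = x41: open {x41} ∋ x has {x41} ∩ (A ∖ {x41}) = ∅, so x is NOT a limit point.
  x = x42: opens ∋ x are {x42, x43, x44}, {x41, x42, x43, x44}, {x40, x41, x42, x43, x44}; each meets A ∖ {x42}, so x IS a limit point.
  x = x43: opens ∋ x are {x42, x43, x44}, {x41, x42, x43, x44}, {x40, x41, x42, x43, x44}; each meets A ∖ {x43}, so x IS a limit point.
  x = x44: opens ∋ x are {x42, x43, x44}, {x41, x42, x43, x44}, {x40, x41, x42, x43, x44}; each meets A ∖ {x44}, so x IS a limit point.
Collecting: A' = {x40, x42, x43, x44}.


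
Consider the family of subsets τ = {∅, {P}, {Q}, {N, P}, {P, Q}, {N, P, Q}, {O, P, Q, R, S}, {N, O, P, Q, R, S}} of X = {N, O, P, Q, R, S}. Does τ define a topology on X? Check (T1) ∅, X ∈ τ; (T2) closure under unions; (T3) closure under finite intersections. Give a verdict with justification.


τ IS a topology on X.

Axiom (T1): ∅ ∈ τ? Yes; X ∈ τ? Yes.
Axiom (T2/T3): check pairwise unions and intersections of members of τ.
All pairwise intersections and unions checked — each lies in τ. Therefore τ satisfies (T1), (T2), (T3): it IS a topology on X.


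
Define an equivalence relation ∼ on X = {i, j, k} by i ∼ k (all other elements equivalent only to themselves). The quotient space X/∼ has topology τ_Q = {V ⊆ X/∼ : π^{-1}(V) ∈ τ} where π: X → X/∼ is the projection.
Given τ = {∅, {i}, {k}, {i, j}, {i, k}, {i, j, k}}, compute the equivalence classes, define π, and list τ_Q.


X/∼ = {[i=k], [j]}; |τ_Q| = 3.

Equivalence classes: [i=k], [j].
Quotient map π: X → X/∼ sends i ↦ [i=k], j ↦ [j], k ↦ [i=k].
For each subset V ⊆ X/∼, compute π^{-1}(V) ⊆ X and check whether π^{-1}(V) ∈ τ. V is open in τ_Q iff π^{-1}(V) ∈ τ.
  V = {}: π^{-1}(V) = ∅ ∈ τ ✓.
  V = {[i=k]}: π^{-1}(V) = {i, k} ∈ τ ✓.
  V = {[j]}: π^{-1}(V) = {j} ∉ τ ✗.
  V = {[i=k], [j]}: π^{-1}(V) = {i, j, k} ∈ τ ✓.
Open sets in the quotient: τ_Q = {{}, {[i=k]}, {[i=k], [j]}} (3 elements).


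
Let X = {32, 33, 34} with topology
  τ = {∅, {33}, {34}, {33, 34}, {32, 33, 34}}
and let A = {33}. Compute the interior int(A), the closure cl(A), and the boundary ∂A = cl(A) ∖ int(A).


int(A) = {33}, cl(A) = {32, 33}, ∂A = {32}.

Closed sets in (X, τ) are complements of opens:
  closed(X, τ) = {∅, {32}, {32, 33}, {32, 34}, {32, 33, 34}}.
int(A) = ⋃ {U ∈ τ : U ⊆ A}. Opens contained in A: ∅, {33}.
Taking the union of these: int(A) = {33}.
cl(A) = ⋂ {C closed : A ⊆ C}. Closed sets containing A: {32, 33}, {32, 33, 34}.
Intersecting these: cl(A) = {32, 33}.
∂A = cl(A) ∖ int(A) = {32, 33} ∖ {33} = {32}.


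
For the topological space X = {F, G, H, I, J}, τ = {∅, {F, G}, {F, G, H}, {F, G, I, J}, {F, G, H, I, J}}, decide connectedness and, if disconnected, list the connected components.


(X, τ) is connected.

Find clopen sets (U ∈ τ with X ∖ U ∈ τ):
  U = ∅, X ∖ U = {F, G, H, I, J} — both open, so U is clopen.
  U = {F, G, H, I, J}, X ∖ U = ∅ — both open, so U is clopen.
Only trivial clopens (∅ and X) exist, so (X, τ) is connected.
Compute connected components by grouping points that agree on all clopens:
  component: {F, G, H, I, J}


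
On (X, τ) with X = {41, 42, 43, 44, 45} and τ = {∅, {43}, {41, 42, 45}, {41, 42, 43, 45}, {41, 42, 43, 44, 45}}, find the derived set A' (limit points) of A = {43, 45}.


A' = {41, 42, 44}

For each x ∈ X, list the open sets U ∈ τ with x ∈ U, then check whether U ∩ (A ∖ {x}) ≠ ∅ for every such U.
  x = 41: opens ∋ x are {41, 42, 45}, {41, 42, 43, 45}, {41, 42, 43, 44, 45}; each meets A ∖ {41}, so x IS a limit point.
  x = 42: opens ∋ x are {41, 42, 45}, {41, 42, 43, 45}, {41, 42, 43, 44, 45}; each meets A ∖ {42}, so x IS a limit point.
  x = 43: open {43} ∋ x has {43} ∩ (A ∖ {43}) = ∅, so x is NOT a limit point.
  x = 44: opens ∋ x are {41, 42, 43, 44, 45}; each meets A ∖ {44}, so x IS a limit point.
  x = 45: open {41, 42, 45} ∋ x has {41, 42, 45} ∩ (A ∖ {45}) = ∅, so x is NOT a limit point.
Collecting: A' = {41, 42, 44}.


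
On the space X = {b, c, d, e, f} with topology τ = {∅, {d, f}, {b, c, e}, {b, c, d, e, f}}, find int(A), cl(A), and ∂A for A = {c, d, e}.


int(A) = ∅, cl(A) = {b, c, d, e, f}, ∂A = {b, c, d, e, f}.

Closed sets in (X, τ) are complements of opens:
  closed(X, τ) = {∅, {d, f}, {b, c, e}, {b, c, d, e, f}}.
int(A) = ⋃ {U ∈ τ : U ⊆ A}. Opens contained in A: ∅.
Taking the union of these: int(A) = ∅.
cl(A) = ⋂ {C closed : A ⊆ C}. Closed sets containing A: {b, c, d, e, f}.
Intersecting these: cl(A) = {b, c, d, e, f}.
∂A = cl(A) ∖ int(A) = {b, c, d, e, f} ∖ ∅ = {b, c, d, e, f}.


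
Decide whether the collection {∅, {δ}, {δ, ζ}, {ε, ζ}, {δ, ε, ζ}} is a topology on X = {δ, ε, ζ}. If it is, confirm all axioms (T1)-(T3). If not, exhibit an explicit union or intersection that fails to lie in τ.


τ is NOT a topology on X.

Axiom (T1): ∅ ∈ τ? Yes; X ∈ τ? Yes.
Axiom (T2/T3): check pairwise unions and intersections of members of τ.
Counterexample for (T3): {δ, ζ} ∩ {ε, ζ} = {ζ} ∉ τ. Therefore τ is NOT a topology.


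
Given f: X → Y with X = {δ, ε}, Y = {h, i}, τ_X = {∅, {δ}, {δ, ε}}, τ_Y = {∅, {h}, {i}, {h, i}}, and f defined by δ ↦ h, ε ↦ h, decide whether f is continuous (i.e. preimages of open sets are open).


f IS continuous.

Compute f^{-1}(U) for each U ∈ τ_Y:
  U = ∅: f^{-1}(U) = ∅ ∈ τ_X ✓.
  U = {h}: f^{-1}(U) = {δ, ε} ∈ τ_X ✓.
  U = {i}: f^{-1}(U) = ∅ ∈ τ_X ✓.
  U = {h, i}: f^{-1}(U) = {δ, ε} ∈ τ_X ✓.
Every preimage lies in τ_X, so f IS continuous.


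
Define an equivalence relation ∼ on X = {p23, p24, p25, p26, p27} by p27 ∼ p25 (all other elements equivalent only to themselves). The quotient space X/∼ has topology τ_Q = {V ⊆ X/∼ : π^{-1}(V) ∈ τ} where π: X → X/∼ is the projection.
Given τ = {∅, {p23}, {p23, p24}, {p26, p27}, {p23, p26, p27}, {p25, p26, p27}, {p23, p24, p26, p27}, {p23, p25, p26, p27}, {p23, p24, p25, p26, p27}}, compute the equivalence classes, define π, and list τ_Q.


X/∼ = {[p23], [p24], [p25=p27], [p26]}; |τ_Q| = 6.

Equivalence classes: [p23], [p24], [p25=p27], [p26].
Quotient map π: X → X/∼ sends p23 ↦ [p23], p24 ↦ [p24], p25 ↦ [p25=p27], p26 ↦ [p26], p27 ↦ [p25=p27].
For each subset V ⊆ X/∼, compute π^{-1}(V) ⊆ X and check whether π^{-1}(V) ∈ τ. V is open in τ_Q iff π^{-1}(V) ∈ τ.
  V = {}: π^{-1}(V) = ∅ ∈ τ ✓.
  V = {[p23]}: π^{-1}(V) = {p23} ∈ τ ✓.
  V = {[p24]}: π^{-1}(V) = {p24} ∉ τ ✗.
  V = {[p23], [p24]}: π^{-1}(V) = {p23, p24} ∈ τ ✓.
  V = {[p25=p27]}: π^{-1}(V) = {p25, p27} ∉ τ ✗.
  V = {[p23], [p25=p27]}: π^{-1}(V) = {p23, p25, p27} ∉ τ ✗.
  V = {[p24], [p25=p27]}: π^{-1}(V) = {p24, p25, p27} ∉ τ ✗.
  V = {[p23], [p24], [p25=p27]}: π^{-1}(V) = {p23, p24, p25, p27} ∉ τ ✗.
  V = {[p26]}: π^{-1}(V) = {p26} ∉ τ ✗.
  V = {[p23], [p26]}: π^{-1}(V) = {p23, p26} ∉ τ ✗.
  V = {[p24], [p26]}: π^{-1}(V) = {p24, p26} ∉ τ ✗.
  V = {[p23], [p24], [p26]}: π^{-1}(V) = {p23, p24, p26} ∉ τ ✗.
  V = {[p25=p27], [p26]}: π^{-1}(V) = {p25, p26, p27} ∈ τ ✓.
  V = {[p23], [p25=p27], [p26]}: π^{-1}(V) = {p23, p25, p26, p27} ∈ τ ✓.
  V = {[p24], [p25=p27], [p26]}: π^{-1}(V) = {p24, p25, p26, p27} ∉ τ ✗.
  V = {[p23], [p24], [p25=p27], [p26]}: π^{-1}(V) = {p23, p24, p25, p26, p27} ∈ τ ✓.
Open sets in the quotient: τ_Q = {{}, {[p23]}, {[p23], [p24]}, {[p25=p27], [p26]}, {[p23], [p25=p27], [p26]}, {[p23], [p24], [p25=p27], [p26]}} (6 elements).


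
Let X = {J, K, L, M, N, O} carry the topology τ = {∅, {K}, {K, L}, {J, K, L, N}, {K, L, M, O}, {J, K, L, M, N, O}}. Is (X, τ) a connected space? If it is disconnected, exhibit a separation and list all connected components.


(X, τ) is connected.

Find clopen sets (U ∈ τ with X ∖ U ∈ τ):
  U = ∅, X ∖ U = {J, K, L, M, N, O} — both open, so U is clopen.
  U = {J, K, L, M, N, O}, X ∖ U = ∅ — both open, so U is clopen.
Only trivial clopens (∅ and X) exist, so (X, τ) is connected.
Compute connected components by grouping points that agree on all clopens:
  component: {J, K, L, M, N, O}


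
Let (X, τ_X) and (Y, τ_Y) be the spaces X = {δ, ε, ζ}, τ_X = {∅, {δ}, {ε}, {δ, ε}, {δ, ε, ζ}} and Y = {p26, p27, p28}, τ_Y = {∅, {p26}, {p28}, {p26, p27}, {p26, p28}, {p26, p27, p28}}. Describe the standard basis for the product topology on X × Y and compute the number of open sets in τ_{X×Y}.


Basis B = {∅ × ∅, {δ} × {p26}, {δ} × {p28}, {ε} × {p26}, {ε} × {p28}, {δ} × {p26, p27}, {δ} × {p26, p28}, {δ, ε} × {p26}, {δ, ε} × {p28}, {ε} × {p26, p27}, {ε} × {p26, p28}, {δ} × {p26, p27, p28}, {δ, ε, ζ} × {p26}, {δ, ε, ζ} × {p28}, {ε} × {p26, p27, p28}, {δ, ε} × {p26, p27}, {δ, ε} × {p26, p28}, {δ, ε} × {p26, p27, p28}, {δ, ε, ζ} × {p26, p27}, {δ, ε, ζ} × {p26, p28}, {δ, ε, ζ} × {p26, p27, p28}}; |τ_{X×Y}| = 70.

Enumerate products U × V with U ∈ τ_X, V ∈ τ_Y (deduplicated):
  ∅ × ∅ = {} (∅)
  {δ} × {p26} = {(δ,p26)}
  {δ} × {p28} = {(δ,p28)}
  {ε} × {p26} = {(ε,p26)}
  {ε} × {p28} = {(ε,p28)}
  {δ} × {p26, p27} = {(δ,p26), (δ,p27)}
  {δ} × {p26, p28} = {(δ,p26), (δ,p28)}
  {δ, ε} × {p26} = {(δ,p26), (ε,p26)}
  {δ, ε} × {p28} = {(δ,p28), (ε,p28)}
  {ε} × {p26, p27} = {(ε,p26), (ε,p27)}
  {ε} × {p26, p28} = {(ε,p26), (ε,p28)}
  {δ} × {p26, p27, p28} = {(δ,p26), (δ,p27), (δ,p28)}
  {δ, ε, ζ} × {p26} = {(δ,p26), (ε,p26), (ζ,p26)}
  {δ, ε, ζ} × {p28} = {(δ,p28), (ε,p28), (ζ,p28)}
  {ε} × {p26, p27, p28} = {(ε,p26), (ε,p27), (ε,p28)}
  {δ, ε} × {p26, p27} = {(δ,p26), (δ,p27), (ε,p26), (ε,p27)}
  {δ, ε} × {p26, p28} = {(δ,p26), (δ,p28), (ε,p26), (ε,p28)}
  {δ, ε} × {p26, p27, p28} = {(δ,p26), (δ,p27), (δ,p28), (ε,p26), (ε,p27), (ε,p28)}
  {δ, ε, ζ} × {p26, p27} = {(δ,p26), (δ,p27), (ε,p26), (ε,p27), (ζ,p26), (ζ,p27)}
  {δ, ε, ζ} × {p26, p28} = {(δ,p26), (δ,p28), (ε,p26), (ε,p28), (ζ,p26), (ζ,p28)}
  {δ, ε, ζ} × {p26, p27, p28} = {(δ,p26), (δ,p27), (δ,p28), (ε,p26), (ε,p27), (ε,p28), (ζ,p26), (ζ,p27), (ζ,p28)}
These 21 distinct sets form the basis B.
Close under arbitrary unions to get τ_{X×Y}; counting gives |τ_{X×Y}| = 70.


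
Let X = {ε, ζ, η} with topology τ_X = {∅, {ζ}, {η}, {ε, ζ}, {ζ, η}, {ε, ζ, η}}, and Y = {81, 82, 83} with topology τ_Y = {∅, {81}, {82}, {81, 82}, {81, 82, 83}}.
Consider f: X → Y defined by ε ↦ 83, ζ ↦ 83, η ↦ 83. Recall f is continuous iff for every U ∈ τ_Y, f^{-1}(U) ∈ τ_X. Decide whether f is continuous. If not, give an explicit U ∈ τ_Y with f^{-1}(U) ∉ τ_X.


f IS continuous.

Compute f^{-1}(U) for each U ∈ τ_Y:
  U = ∅: f^{-1}(U) = ∅ ∈ τ_X ✓.
  U = {81}: f^{-1}(U) = ∅ ∈ τ_X ✓.
  U = {82}: f^{-1}(U) = ∅ ∈ τ_X ✓.
  U = {81, 82}: f^{-1}(U) = ∅ ∈ τ_X ✓.
  U = {81, 82, 83}: f^{-1}(U) = {ε, ζ, η} ∈ τ_X ✓.
Every preimage lies in τ_X, so f IS continuous.


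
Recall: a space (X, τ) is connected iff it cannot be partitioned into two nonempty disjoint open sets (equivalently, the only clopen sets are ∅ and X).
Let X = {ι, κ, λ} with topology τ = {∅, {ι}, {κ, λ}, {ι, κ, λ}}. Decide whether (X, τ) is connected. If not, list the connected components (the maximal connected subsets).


(X, τ) is disconnected; components = [{ι}, {κ, λ}].

Find clopen sets (U ∈ τ with X ∖ U ∈ τ):
  U = ∅, X ∖ U = {ι, κ, λ} — both open, so U is clopen.
  U = {ι}, X ∖ U = {κ, λ} — both open, so U is clopen.
  U = {κ, λ}, X ∖ U = {ι} — both open, so U is clopen.
  U = {ι, κ, λ}, X ∖ U = ∅ — both open, so U is clopen.
Nontrivial clopen(s) exist: e.g. {κ, λ}. So (X, τ) is disconnected.
Compute connected components by grouping points that agree on all clopens:
  component: {ι}
  component: {κ, λ}


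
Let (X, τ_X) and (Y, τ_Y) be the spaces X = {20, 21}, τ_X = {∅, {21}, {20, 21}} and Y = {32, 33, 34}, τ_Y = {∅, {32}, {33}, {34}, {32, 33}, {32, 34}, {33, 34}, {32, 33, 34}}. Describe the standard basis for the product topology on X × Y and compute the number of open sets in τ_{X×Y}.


Basis B = {∅ × ∅, {21} × {32}, {21} × {33}, {21} × {34}, {20, 21} × {32}, {20, 21} × {33}, {20, 21} × {34}, {21} × {32, 33}, {21} × {32, 34}, {21} × {33, 34}, {21} × {32, 33, 34}, {20, 21} × {32, 33}, {20, 21} × {32, 34}, {20, 21} × {33, 34}, {20, 21} × {32, 33, 34}}; |τ_{X×Y}| = 27.

Enumerate products U × V with U ∈ τ_X, V ∈ τ_Y (deduplicated):
  ∅ × ∅ = {} (∅)
  {21} × {32} = {(21,32)}
  {21} × {33} = {(21,33)}
  {21} × {34} = {(21,34)}
  {20, 21} × {32} = {(20,32), (21,32)}
  {20, 21} × {33} = {(20,33), (21,33)}
  {20, 21} × {34} = {(20,34), (21,34)}
  {21} × {32, 33} = {(21,32), (21,33)}
  {21} × {32, 34} = {(21,32), (21,34)}
  {21} × {33, 34} = {(21,33), (21,34)}
  {21} × {32, 33, 34} = {(21,32), (21,33), (21,34)}
  {20, 21} × {32, 33} = {(20,32), (20,33), (21,32), (21,33)}
  {20, 21} × {32, 34} = {(20,32), (20,34), (21,32), (21,34)}
  {20, 21} × {33, 34} = {(20,33), (20,34), (21,33), (21,34)}
  {20, 21} × {32, 33, 34} = {(20,32), (20,33), (20,34), (21,32), (21,33), (21,34)}
These 15 distinct sets form the basis B.
Close under arbitrary unions to get τ_{X×Y}; counting gives |τ_{X×Y}| = 27.


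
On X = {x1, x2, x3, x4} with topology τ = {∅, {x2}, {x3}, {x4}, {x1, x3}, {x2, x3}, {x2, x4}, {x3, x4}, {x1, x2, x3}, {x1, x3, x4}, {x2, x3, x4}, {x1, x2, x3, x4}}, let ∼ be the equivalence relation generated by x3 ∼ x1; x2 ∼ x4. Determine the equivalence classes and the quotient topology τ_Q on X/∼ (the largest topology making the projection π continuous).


X/∼ = {[x1=x3], [x2=x4]}; |τ_Q| = 4.

Equivalence classes: [x1=x3], [x2=x4].
Quotient map π: X → X/∼ sends x1 ↦ [x1=x3], x2 ↦ [x2=x4], x3 ↦ [x1=x3], x4 ↦ [x2=x4].
For each subset V ⊆ X/∼, compute π^{-1}(V) ⊆ X and check whether π^{-1}(V) ∈ τ. V is open in τ_Q iff π^{-1}(V) ∈ τ.
  V = {}: π^{-1}(V) = ∅ ∈ τ ✓.
  V = {[x1=x3]}: π^{-1}(V) = {x1, x3} ∈ τ ✓.
  V = {[x2=x4]}: π^{-1}(V) = {x2, x4} ∈ τ ✓.
  V = {[x1=x3], [x2=x4]}: π^{-1}(V) = {x1, x2, x3, x4} ∈ τ ✓.
Open sets in the quotient: τ_Q = {{}, {[x1=x3]}, {[x2=x4]}, {[x1=x3], [x2=x4]}} (4 elements).


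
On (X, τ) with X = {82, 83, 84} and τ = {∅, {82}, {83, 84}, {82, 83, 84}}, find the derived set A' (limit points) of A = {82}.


A' = ∅

For each x ∈ X, list the open sets U ∈ τ with x ∈ U, then check whether U ∩ (A ∖ {x}) ≠ ∅ for every such U.
  x = 82: open {82} ∋ x has {82} ∩ (A ∖ {82}) = ∅, so x is NOT a limit point.
  x = 83: open {83, 84} ∋ x has {83, 84} ∩ (A ∖ {83}) = ∅, so x is NOT a limit point.
  x = 84: open {83, 84} ∋ x has {83, 84} ∩ (A ∖ {84}) = ∅, so x is NOT a limit point.
Collecting: A' = ∅.


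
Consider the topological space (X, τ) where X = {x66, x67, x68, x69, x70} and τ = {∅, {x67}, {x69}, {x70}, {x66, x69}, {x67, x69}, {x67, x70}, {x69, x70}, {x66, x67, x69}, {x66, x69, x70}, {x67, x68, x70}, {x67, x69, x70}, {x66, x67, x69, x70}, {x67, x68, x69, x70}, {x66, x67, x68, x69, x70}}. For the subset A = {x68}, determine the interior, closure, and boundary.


int(A) = ∅, cl(A) = {x68}, ∂A = {x68}.

Closed sets in (X, τ) are complements of opens:
  closed(X, τ) = {∅, {x66}, {x68}, {x66, x68}, {x66, x69}, {x67, x68}, {x68, x70}, {x66, x67, x68}, {x66, x68, x69}, {x66, x68, x70}, {x67, x68, x70}, {x66, x67, x68, x69}, {x66, x67, x68, x70}, {x66, x68, x69, x70}, {x66, x67, x68, x69, x70}}.
int(A) = ⋃ {U ∈ τ : U ⊆ A}. Opens contained in A: ∅.
Taking the union of these: int(A) = ∅.
cl(A) = ⋂ {C closed : A ⊆ C}. Closed sets containing A: {x68}, {x66, x68}, {x67, x68}, {x68, x70}, {x66, x67, x68}, {x66, x68, x69}, {x66, x68, x70}, {x67, x68, x70}, {x66, x67, x68, x69}, {x66, x67, x68, x70}, {x66, x68, x69, x70}, {x66, x67, x68, x69, x70}.
Intersecting these: cl(A) = {x68}.
∂A = cl(A) ∖ int(A) = {x68} ∖ ∅ = {x68}.


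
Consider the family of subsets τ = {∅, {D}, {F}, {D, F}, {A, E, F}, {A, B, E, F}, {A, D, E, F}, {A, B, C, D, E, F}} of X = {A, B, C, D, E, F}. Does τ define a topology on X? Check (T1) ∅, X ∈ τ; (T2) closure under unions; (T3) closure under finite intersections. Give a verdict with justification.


τ is NOT a topology on X.

Axiom (T1): ∅ ∈ τ? Yes; X ∈ τ? Yes.
Axiom (T2/T3): check pairwise unions and intersections of members of τ.
Counterexample for (T2): {D} ∪ {A, B, E, F} = {A, B, D, E, F} ∉ τ. Therefore τ is NOT a topology.


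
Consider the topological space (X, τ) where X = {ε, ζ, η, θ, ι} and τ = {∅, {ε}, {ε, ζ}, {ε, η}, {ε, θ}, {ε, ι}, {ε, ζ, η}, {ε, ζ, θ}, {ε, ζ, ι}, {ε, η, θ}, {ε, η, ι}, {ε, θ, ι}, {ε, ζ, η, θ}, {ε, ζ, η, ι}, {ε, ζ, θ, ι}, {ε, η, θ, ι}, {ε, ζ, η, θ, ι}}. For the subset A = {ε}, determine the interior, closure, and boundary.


int(A) = {ε}, cl(A) = {ε, ζ, η, θ, ι}, ∂A = {ζ, η, θ, ι}.

Closed sets in (X, τ) are complements of opens:
  closed(X, τ) = {∅, {ζ}, {η}, {θ}, {ι}, {ζ, η}, {ζ, θ}, {ζ, ι}, {η, θ}, {η, ι}, {θ, ι}, {ζ, η, θ}, {ζ, η, ι}, {ζ, θ, ι}, {η, θ, ι}, {ζ, η, θ, ι}, {ε, ζ, η, θ, ι}}.
int(A) = ⋃ {U ∈ τ : U ⊆ A}. Opens contained in A: ∅, {ε}.
Taking the union of these: int(A) = {ε}.
cl(A) = ⋂ {C closed : A ⊆ C}. Closed sets containing A: {ε, ζ, η, θ, ι}.
Intersecting these: cl(A) = {ε, ζ, η, θ, ι}.
∂A = cl(A) ∖ int(A) = {ε, ζ, η, θ, ι} ∖ {ε} = {ζ, η, θ, ι}.


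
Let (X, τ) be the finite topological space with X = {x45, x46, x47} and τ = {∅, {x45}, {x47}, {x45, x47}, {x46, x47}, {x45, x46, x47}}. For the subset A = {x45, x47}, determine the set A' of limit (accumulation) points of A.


A' = {x46}

For each x ∈ X, list the open sets U ∈ τ with x ∈ U, then check whether U ∩ (A ∖ {x}) ≠ ∅ for every such U.
  x = x45: open {x45} ∋ x has {x45} ∩ (A ∖ {x45}) = ∅, so x is NOT a limit point.
  x = x46: opens ∋ x are {x46, x47}, {x45, x46, x47}; each meets A ∖ {x46}, so x IS a limit point.
  x = x47: open {x47} ∋ x has {x47} ∩ (A ∖ {x47}) = ∅, so x is NOT a limit point.
Collecting: A' = {x46}.


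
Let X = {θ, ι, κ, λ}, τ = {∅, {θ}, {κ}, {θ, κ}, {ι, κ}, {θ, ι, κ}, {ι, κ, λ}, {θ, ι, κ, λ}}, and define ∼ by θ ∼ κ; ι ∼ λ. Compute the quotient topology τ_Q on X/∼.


X/∼ = {[θ=κ], [ι=λ]}; |τ_Q| = 3.

Equivalence classes: [θ=κ], [ι=λ].
Quotient map π: X → X/∼ sends θ ↦ [θ=κ], ι ↦ [ι=λ], κ ↦ [θ=κ], λ ↦ [ι=λ].
For each subset V ⊆ X/∼, compute π^{-1}(V) ⊆ X and check whether π^{-1}(V) ∈ τ. V is open in τ_Q iff π^{-1}(V) ∈ τ.
  V = {}: π^{-1}(V) = ∅ ∈ τ ✓.
  V = {[θ=κ]}: π^{-1}(V) = {θ, κ} ∈ τ ✓.
  V = {[ι=λ]}: π^{-1}(V) = {ι, λ} ∉ τ ✗.
  V = {[θ=κ], [ι=λ]}: π^{-1}(V) = {θ, ι, κ, λ} ∈ τ ✓.
Open sets in the quotient: τ_Q = {{}, {[θ=κ]}, {[θ=κ], [ι=λ]}} (3 elements).


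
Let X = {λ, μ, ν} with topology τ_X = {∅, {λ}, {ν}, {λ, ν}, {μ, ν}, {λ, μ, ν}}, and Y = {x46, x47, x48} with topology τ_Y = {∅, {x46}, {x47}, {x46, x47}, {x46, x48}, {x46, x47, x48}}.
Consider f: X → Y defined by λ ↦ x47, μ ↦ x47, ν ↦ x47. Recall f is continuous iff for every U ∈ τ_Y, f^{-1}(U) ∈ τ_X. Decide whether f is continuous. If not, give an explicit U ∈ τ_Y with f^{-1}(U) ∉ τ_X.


f IS continuous.

Compute f^{-1}(U) for each U ∈ τ_Y:
  U = ∅: f^{-1}(U) = ∅ ∈ τ_X ✓.
  U = {x46}: f^{-1}(U) = ∅ ∈ τ_X ✓.
  U = {x47}: f^{-1}(U) = {λ, μ, ν} ∈ τ_X ✓.
  U = {x46, x47}: f^{-1}(U) = {λ, μ, ν} ∈ τ_X ✓.
  U = {x46, x48}: f^{-1}(U) = ∅ ∈ τ_X ✓.
  U = {x46, x47, x48}: f^{-1}(U) = {λ, μ, ν} ∈ τ_X ✓.
Every preimage lies in τ_X, so f IS continuous.


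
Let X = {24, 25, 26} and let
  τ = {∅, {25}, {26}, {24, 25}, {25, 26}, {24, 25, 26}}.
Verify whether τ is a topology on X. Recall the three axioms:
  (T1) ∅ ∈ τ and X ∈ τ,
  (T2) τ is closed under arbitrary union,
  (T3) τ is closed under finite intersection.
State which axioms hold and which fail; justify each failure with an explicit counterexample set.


τ IS a topology on X.

Axiom (T1): ∅ ∈ τ? Yes; X ∈ τ? Yes.
Axiom (T2/T3): check pairwise unions and intersections of members of τ.
All pairwise intersections and unions checked — each lies in τ. Therefore τ satisfies (T1), (T2), (T3): it IS a topology on X.


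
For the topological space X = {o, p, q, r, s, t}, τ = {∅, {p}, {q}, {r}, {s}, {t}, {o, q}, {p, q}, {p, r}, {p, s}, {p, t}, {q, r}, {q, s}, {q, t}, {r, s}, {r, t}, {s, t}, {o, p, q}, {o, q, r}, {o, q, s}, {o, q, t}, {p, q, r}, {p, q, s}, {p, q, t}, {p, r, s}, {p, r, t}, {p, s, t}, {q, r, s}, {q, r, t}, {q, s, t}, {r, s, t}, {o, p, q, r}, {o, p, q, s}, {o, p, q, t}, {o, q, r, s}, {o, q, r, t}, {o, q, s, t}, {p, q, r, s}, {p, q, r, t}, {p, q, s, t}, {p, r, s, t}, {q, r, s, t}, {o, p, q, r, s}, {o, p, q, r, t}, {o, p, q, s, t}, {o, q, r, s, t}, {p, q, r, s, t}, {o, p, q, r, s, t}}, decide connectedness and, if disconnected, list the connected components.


(X, τ) is disconnected; components = [{p}, {r}, {s}, {t}, {o, q}].

Find clopen sets (U ∈ τ with X ∖ U ∈ τ):
  U = ∅, X ∖ U = {o, p, q, r, s, t} — both open, so U is clopen.
  U = {p}, X ∖ U = {o, q, r, s, t} — both open, so U is clopen.
  U = {r}, X ∖ U = {o, p, q, s, t} — both open, so U is clopen.
  U = {s}, X ∖ U = {o, p, q, r, t} — both open, so U is clopen.
  U = {t}, X ∖ U = {o, p, q, r, s} — both open, so U is clopen.
  U = {o, q}, X ∖ U = {p, r, s, t} — both open, so U is clopen.
  U = {p, r}, X ∖ U = {o, q, s, t} — both open, so U is clopen.
  U = {p, s}, X ∖ U = {o, q, r, t} — both open, so U is clopen.
  U = {p, t}, X ∖ U = {o, q, r, s} — both open, so U is clopen.
  U = {r, s}, X ∖ U = {o, p, q, t} — both open, so U is clopen.
  U = {r, t}, X ∖ U = {o, p, q, s} — both open, so U is clopen.
  U = {s, t}, X ∖ U = {o, p, q, r} — both open, so U is clopen.
  U = {o, p, q}, X ∖ U = {r, s, t} — both open, so U is clopen.
  U = {o, q, r}, X ∖ U = {p, s, t} — both open, so U is clopen.
  U = {o, q, s}, X ∖ U = {p, r, t} — both open, so U is clopen.
  U = {o, q, t}, X ∖ U = {p, r, s} — both open, so U is clopen.
  U = {p, r, s}, X ∖ U = {o, q, t} — both open, so U is clopen.
  U = {p, r, t}, X ∖ U = {o, q, s} — both open, so U is clopen.
  U = {p, s, t}, X ∖ U = {o, q, r} — both open, so U is clopen.
  U = {r, s, t}, X ∖ U = {o, p, q} — both open, so U is clopen.
  U = {o, p, q, r}, X ∖ U = {s, t} — both open, so U is clopen.
  U = {o, p, q, s}, X ∖ U = {r, t} — both open, so U is clopen.
  U = {o, p, q, t}, X ∖ U = {r, s} — both open, so U is clopen.
  U = {o, q, r, s}, X ∖ U = {p, t} — both open, so U is clopen.
  U = {o, q, r, t}, X ∖ U = {p, s} — both open, so U is clopen.
  U = {o, q, s, t}, X ∖ U = {p, r} — both open, so U is clopen.
  U = {p, r, s, t}, X ∖ U = {o, q} — both open, so U is clopen.
  U = {o, p, q, r, s}, X ∖ U = {t} — both open, so U is clopen.
  U = {o, p, q, r, t}, X ∖ U = {s} — both open, so U is clopen.
  U = {o, p, q, s, t}, X ∖ U = {r} — both open, so U is clopen.
  U = {o, q, r, s, t}, X ∖ U = {p} — both open, so U is clopen.
  U = {o, p, q, r, s, t}, X ∖ U = ∅ — both open, so U is clopen.
Nontrivial clopen(s) exist: e.g. {t}. So (X, τ) is disconnected.
Compute connected components by grouping points that agree on all clopens:
  component: {p}
  component: {r}
  component: {s}
  component: {t}
  component: {o, q}


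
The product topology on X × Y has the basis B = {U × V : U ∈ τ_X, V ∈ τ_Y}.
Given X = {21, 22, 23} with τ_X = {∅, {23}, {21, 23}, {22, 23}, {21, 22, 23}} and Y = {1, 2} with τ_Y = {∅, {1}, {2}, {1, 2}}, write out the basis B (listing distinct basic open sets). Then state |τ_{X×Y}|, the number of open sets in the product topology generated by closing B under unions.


Basis B = {∅ × ∅, {23} × {1}, {23} × {2}, {21, 23} × {1}, {21, 23} × {2}, {22, 23} × {1}, {22, 23} × {2}, {23} × {1, 2}, {21, 22, 23} × {1}, {21, 22, 23} × {2}, {21, 23} × {1, 2}, {22, 23} × {1, 2}, {21, 22, 23} × {1, 2}}; |τ_{X×Y}| = 25.

Enumerate products U × V with U ∈ τ_X, V ∈ τ_Y (deduplicated):
  ∅ × ∅ = {} (∅)
  {23} × {1} = {(23,1)}
  {23} × {2} = {(23,2)}
  {21, 23} × {1} = {(21,1), (23,1)}
  {21, 23} × {2} = {(21,2), (23,2)}
  {22, 23} × {1} = {(22,1), (23,1)}
  {22, 23} × {2} = {(22,2), (23,2)}
  {23} × {1, 2} = {(23,1), (23,2)}
  {21, 22, 23} × {1} = {(21,1), (22,1), (23,1)}
  {21, 22, 23} × {2} = {(21,2), (22,2), (23,2)}
  {21, 23} × {1, 2} = {(21,1), (21,2), (23,1), (23,2)}
  {22, 23} × {1, 2} = {(22,1), (22,2), (23,1), (23,2)}
  {21, 22, 23} × {1, 2} = {(21,1), (21,2), (22,1), (22,2), (23,1), (23,2)}
These 13 distinct sets form the basis B.
Close under arbitrary unions to get τ_{X×Y}; counting gives |τ_{X×Y}| = 25.


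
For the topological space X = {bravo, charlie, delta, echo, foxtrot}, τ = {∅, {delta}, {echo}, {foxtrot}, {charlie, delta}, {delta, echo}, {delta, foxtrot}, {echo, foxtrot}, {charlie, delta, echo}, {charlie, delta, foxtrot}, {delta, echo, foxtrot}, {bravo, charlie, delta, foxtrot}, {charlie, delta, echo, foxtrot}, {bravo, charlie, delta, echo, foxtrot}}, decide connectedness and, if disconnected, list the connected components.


(X, τ) is disconnected; components = [{echo}, {bravo, charlie, delta, foxtrot}].

Find clopen sets (U ∈ τ with X ∖ U ∈ τ):
  U = ∅, X ∖ U = {bravo, charlie, delta, echo, foxtrot} — both open, so U is clopen.
  U = {echo}, X ∖ U = {bravo, charlie, delta, foxtrot} — both open, so U is clopen.
  U = {bravo, charlie, delta, foxtrot}, X ∖ U = {echo} — both open, so U is clopen.
  U = {bravo, charlie, delta, echo, foxtrot}, X ∖ U = ∅ — both open, so U is clopen.
Nontrivial clopen(s) exist: e.g. {echo}. So (X, τ) is disconnected.
Compute connected components by grouping points that agree on all clopens:
  component: {echo}
  component: {bravo, charlie, delta, foxtrot}


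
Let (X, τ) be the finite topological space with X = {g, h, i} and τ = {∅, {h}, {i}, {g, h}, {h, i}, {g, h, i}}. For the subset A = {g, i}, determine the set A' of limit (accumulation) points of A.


A' = ∅

For each x ∈ X, list the open sets U ∈ τ with x ∈ U, then check whether U ∩ (A ∖ {x}) ≠ ∅ for every such U.
  x = g: open {g, h} ∋ x has {g, h} ∩ (A ∖ {g}) = ∅, so x is NOT a limit point.
  x = h: open {h} ∋ x has {h} ∩ (A ∖ {h}) = ∅, so x is NOT a limit point.
  x = i: open {i} ∋ x has {i} ∩ (A ∖ {i}) = ∅, so x is NOT a limit point.
Collecting: A' = ∅.


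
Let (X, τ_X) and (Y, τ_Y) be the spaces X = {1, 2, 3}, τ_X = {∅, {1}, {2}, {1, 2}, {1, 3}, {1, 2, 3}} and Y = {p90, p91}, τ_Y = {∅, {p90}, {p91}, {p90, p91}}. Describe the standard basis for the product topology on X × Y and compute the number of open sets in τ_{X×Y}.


Basis B = {∅ × ∅, {1} × {p90}, {1} × {p91}, {2} × {p90}, {2} × {p91}, {1} × {p90, p91}, {1, 2} × {p90}, {1, 3} × {p90}, {1, 2} × {p91}, {1, 3} × {p91}, {2} × {p90, p91}, {1, 2, 3} × {p90}, {1, 2, 3} × {p91}, {1, 2} × {p90, p91}, {1, 3} × {p90, p91}, {1, 2, 3} × {p90, p91}}; |τ_{X×Y}| = 36.

Enumerate products U × V with U ∈ τ_X, V ∈ τ_Y (deduplicated):
  ∅ × ∅ = {} (∅)
  {1} × {p90} = {(1,p90)}
  {1} × {p91} = {(1,p91)}
  {2} × {p90} = {(2,p90)}
  {2} × {p91} = {(2,p91)}
  {1} × {p90, p91} = {(1,p90), (1,p91)}
  {1, 2} × {p90} = {(1,p90), (2,p90)}
  {1, 3} × {p90} = {(1,p90), (3,p90)}
  {1, 2} × {p91} = {(1,p91), (2,p91)}
  {1, 3} × {p91} = {(1,p91), (3,p91)}
  {2} × {p90, p91} = {(2,p90), (2,p91)}
  {1, 2, 3} × {p90} = {(1,p90), (2,p90), (3,p90)}
  {1, 2, 3} × {p91} = {(1,p91), (2,p91), (3,p91)}
  {1, 2} × {p90, p91} = {(1,p90), (1,p91), (2,p90), (2,p91)}
  {1, 3} × {p90, p91} = {(1,p90), (1,p91), (3,p90), (3,p91)}
  {1, 2, 3} × {p90, p91} = {(1,p90), (1,p91), (2,p90), (2,p91), (3,p90), (3,p91)}
These 16 distinct sets form the basis B.
Close under arbitrary unions to get τ_{X×Y}; counting gives |τ_{X×Y}| = 36.


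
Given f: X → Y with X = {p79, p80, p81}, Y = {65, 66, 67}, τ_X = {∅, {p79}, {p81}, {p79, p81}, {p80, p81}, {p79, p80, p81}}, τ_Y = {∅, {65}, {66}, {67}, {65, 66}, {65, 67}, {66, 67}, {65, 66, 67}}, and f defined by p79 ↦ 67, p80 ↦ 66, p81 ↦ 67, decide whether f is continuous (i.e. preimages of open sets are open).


f is NOT continuous.

Compute f^{-1}(U) for each U ∈ τ_Y:
  U = ∅: f^{-1}(U) = ∅ ∈ τ_X ✓.
  U = {65}: f^{-1}(U) = ∅ ∈ τ_X ✓.
  U = {66}: f^{-1}(U) = {p80} ∉ τ_X ✗.
  U = {67}: f^{-1}(U) = {p79, p81} ∈ τ_X ✓.
  U = {65, 66}: f^{-1}(U) = {p80} ∉ τ_X ✗.
  U = {65, 67}: f^{-1}(U) = {p79, p81} ∈ τ_X ✓.
  U = {66, 67}: f^{-1}(U) = {p79, p80, p81} ∈ τ_X ✓.
  U = {65, 66, 67}: f^{-1}(U) = {p79, p80, p81} ∈ τ_X ✓.
Found U = {66} with f^{-1}(U) = {p80} not in τ_X. Therefore f is NOT continuous.


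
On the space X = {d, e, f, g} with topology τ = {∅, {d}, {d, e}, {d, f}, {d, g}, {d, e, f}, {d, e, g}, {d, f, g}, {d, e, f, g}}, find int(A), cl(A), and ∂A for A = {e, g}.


int(A) = ∅, cl(A) = {e, g}, ∂A = {e, g}.

Closed sets in (X, τ) are complements of opens:
  closed(X, τ) = {∅, {e}, {f}, {g}, {e, f}, {e, g}, {f, g}, {e, f, g}, {d, e, f, g}}.
int(A) = ⋃ {U ∈ τ : U ⊆ A}. Opens contained in A: ∅.
Taking the union of these: int(A) = ∅.
cl(A) = ⋂ {C closed : A ⊆ C}. Closed sets containing A: {e, g}, {e, f, g}, {d, e, f, g}.
Intersecting these: cl(A) = {e, g}.
∂A = cl(A) ∖ int(A) = {e, g} ∖ ∅ = {e, g}.


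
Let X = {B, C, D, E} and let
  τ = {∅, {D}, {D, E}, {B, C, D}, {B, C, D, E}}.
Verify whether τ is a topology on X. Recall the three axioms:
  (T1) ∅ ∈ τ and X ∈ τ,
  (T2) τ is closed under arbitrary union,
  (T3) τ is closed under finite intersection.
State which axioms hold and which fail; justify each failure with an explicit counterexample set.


τ IS a topology on X.

Axiom (T1): ∅ ∈ τ? Yes; X ∈ τ? Yes.
Axiom (T2/T3): check pairwise unions and intersections of members of τ.
All pairwise intersections and unions checked — each lies in τ. Therefore τ satisfies (T1), (T2), (T3): it IS a topology on X.


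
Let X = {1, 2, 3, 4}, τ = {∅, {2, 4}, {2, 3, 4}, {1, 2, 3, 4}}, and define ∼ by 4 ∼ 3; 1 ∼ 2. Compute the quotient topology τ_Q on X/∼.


X/∼ = {[1=2], [3=4]}; |τ_Q| = 2.

Equivalence classes: [1=2], [3=4].
Quotient map π: X → X/∼ sends 1 ↦ [1=2], 2 ↦ [1=2], 3 ↦ [3=4], 4 ↦ [3=4].
For each subset V ⊆ X/∼, compute π^{-1}(V) ⊆ X and check whether π^{-1}(V) ∈ τ. V is open in τ_Q iff π^{-1}(V) ∈ τ.
  V = {}: π^{-1}(V) = ∅ ∈ τ ✓.
  V = {[1=2]}: π^{-1}(V) = {1, 2} ∉ τ ✗.
  V = {[3=4]}: π^{-1}(V) = {3, 4} ∉ τ ✗.
  V = {[1=2], [3=4]}: π^{-1}(V) = {1, 2, 3, 4} ∈ τ ✓.
Open sets in the quotient: τ_Q = {{}, {[1=2], [3=4]}} (2 elements).


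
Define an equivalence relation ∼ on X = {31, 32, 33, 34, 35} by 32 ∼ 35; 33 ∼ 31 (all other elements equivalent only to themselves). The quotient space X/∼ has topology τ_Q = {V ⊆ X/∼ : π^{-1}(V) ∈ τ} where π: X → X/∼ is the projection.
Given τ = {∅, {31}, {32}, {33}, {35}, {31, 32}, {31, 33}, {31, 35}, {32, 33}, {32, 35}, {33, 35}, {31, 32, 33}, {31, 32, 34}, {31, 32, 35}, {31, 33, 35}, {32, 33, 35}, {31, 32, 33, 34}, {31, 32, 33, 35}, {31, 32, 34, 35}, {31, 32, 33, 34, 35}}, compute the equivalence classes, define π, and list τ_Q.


X/∼ = {[31=33], [32=35], [34]}; |τ_Q| = 5.

Equivalence classes: [31=33], [32=35], [34].
Quotient map π: X → X/∼ sends 31 ↦ [31=33], 32 ↦ [32=35], 33 ↦ [31=33], 34 ↦ [34], 35 ↦ [32=35].
For each subset V ⊆ X/∼, compute π^{-1}(V) ⊆ X and check whether π^{-1}(V) ∈ τ. V is open in τ_Q iff π^{-1}(V) ∈ τ.
  V = {}: π^{-1}(V) = ∅ ∈ τ ✓.
  V = {[31=33]}: π^{-1}(V) = {31, 33} ∈ τ ✓.
  V = {[32=35]}: π^{-1}(V) = {32, 35} ∈ τ ✓.
  V = {[31=33], [32=35]}: π^{-1}(V) = {31, 32, 33, 35} ∈ τ ✓.
  V = {[34]}: π^{-1}(V) = {34} ∉ τ ✗.
  V = {[31=33], [34]}: π^{-1}(V) = {31, 33, 34} ∉ τ ✗.
  V = {[32=35], [34]}: π^{-1}(V) = {32, 34, 35} ∉ τ ✗.
  V = {[31=33], [32=35], [34]}: π^{-1}(V) = {31, 32, 33, 34, 35} ∈ τ ✓.
Open sets in the quotient: τ_Q = {{}, {[31=33]}, {[32=35]}, {[31=33], [32=35]}, {[31=33], [32=35], [34]}} (5 elements).


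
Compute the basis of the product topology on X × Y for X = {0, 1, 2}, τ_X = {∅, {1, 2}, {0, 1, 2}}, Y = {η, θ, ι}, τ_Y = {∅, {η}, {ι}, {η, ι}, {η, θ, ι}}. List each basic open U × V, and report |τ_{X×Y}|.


Basis B = {∅ × ∅, {1, 2} × {η}, {1, 2} × {ι}, {0, 1, 2} × {η}, {0, 1, 2} × {ι}, {1, 2} × {η, ι}, {0, 1, 2} × {η, ι}, {1, 2} × {η, θ, ι}, {0, 1, 2} × {η, θ, ι}}; |τ_{X×Y}| = 14.

Enumerate products U × V with U ∈ τ_X, V ∈ τ_Y (deduplicated):
  ∅ × ∅ = {} (∅)
  {1, 2} × {η} = {(1,η), (2,η)}
  {1, 2} × {ι} = {(1,ι), (2,ι)}
  {0, 1, 2} × {η} = {(0,η), (1,η), (2,η)}
  {0, 1, 2} × {ι} = {(0,ι), (1,ι), (2,ι)}
  {1, 2} × {η, ι} = {(1,η), (1,ι), (2,η), (2,ι)}
  {0, 1, 2} × {η, ι} = {(0,η), (0,ι), (1,η), (1,ι), (2,η), (2,ι)}
  {1, 2} × {η, θ, ι} = {(1,η), (1,θ), (1,ι), (2,η), (2,θ), (2,ι)}
  {0, 1, 2} × {η, θ, ι} = {(0,η), (0,θ), (0,ι), (1,η), (1,θ), (1,ι), (2,η), (2,θ), (2,ι)}
These 9 distinct sets form the basis B.
Close under arbitrary unions to get τ_{X×Y}; counting gives |τ_{X×Y}| = 14.


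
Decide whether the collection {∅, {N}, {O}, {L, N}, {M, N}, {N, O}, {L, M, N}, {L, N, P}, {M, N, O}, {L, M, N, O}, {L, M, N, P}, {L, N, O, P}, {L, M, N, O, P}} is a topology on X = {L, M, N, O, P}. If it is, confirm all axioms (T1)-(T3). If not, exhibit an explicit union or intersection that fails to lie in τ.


τ is NOT a topology on X.

Axiom (T1): ∅ ∈ τ? Yes; X ∈ τ? Yes.
Axiom (T2/T3): check pairwise unions and intersections of members of τ.
Counterexample for (T2): {O} ∪ {L, N} = {L, N, O} ∉ τ. Therefore τ is NOT a topology.


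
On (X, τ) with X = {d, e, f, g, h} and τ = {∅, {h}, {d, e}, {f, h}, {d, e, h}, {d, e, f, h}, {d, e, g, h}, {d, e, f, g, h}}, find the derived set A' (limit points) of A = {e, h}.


A' = {d, f, g}

For each x ∈ X, list the open sets U ∈ τ with x ∈ U, then check whether U ∩ (A ∖ {x}) ≠ ∅ for every such U.
  x = d: opens ∋ x are {d, e}, {d, e, h}, {d, e, f, h}, {d, e, g, h}, {d, e, f, g, h}; each meets A ∖ {d}, so x IS a limit point.
  x = e: open {d, e} ∋ x has {d, e} ∩ (A ∖ {e}) = ∅, so x is NOT a limit point.
  x = f: opens ∋ x are {f, h}, {d, e, f, h}, {d, e, f, g, h}; each meets A ∖ {f}, so x IS a limit point.
  x = g: opens ∋ x are {d, e, g, h}, {d, e, f, g, h}; each meets A ∖ {g}, so x IS a limit point.
  x = h: open {h} ∋ x has {h} ∩ (A ∖ {h}) = ∅, so x is NOT a limit point.
Collecting: A' = {d, f, g}.


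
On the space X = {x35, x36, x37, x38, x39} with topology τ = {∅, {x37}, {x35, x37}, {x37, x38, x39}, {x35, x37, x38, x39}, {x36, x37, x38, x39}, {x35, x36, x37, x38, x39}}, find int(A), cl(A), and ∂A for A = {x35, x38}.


int(A) = ∅, cl(A) = {x35, x36, x38, x39}, ∂A = {x35, x36, x38, x39}.

Closed sets in (X, τ) are complements of opens:
  closed(X, τ) = {∅, {x35}, {x36}, {x35, x36}, {x36, x38, x39}, {x35, x36, x38, x39}, {x35, x36, x37, x38, x39}}.
int(A) = ⋃ {U ∈ τ : U ⊆ A}. Opens contained in A: ∅.
Taking the union of these: int(A) = ∅.
cl(A) = ⋂ {C closed : A ⊆ C}. Closed sets containing A: {x35, x36, x38, x39}, {x35, x36, x37, x38, x39}.
Intersecting these: cl(A) = {x35, x36, x38, x39}.
∂A = cl(A) ∖ int(A) = {x35, x36, x38, x39} ∖ ∅ = {x35, x36, x38, x39}.
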